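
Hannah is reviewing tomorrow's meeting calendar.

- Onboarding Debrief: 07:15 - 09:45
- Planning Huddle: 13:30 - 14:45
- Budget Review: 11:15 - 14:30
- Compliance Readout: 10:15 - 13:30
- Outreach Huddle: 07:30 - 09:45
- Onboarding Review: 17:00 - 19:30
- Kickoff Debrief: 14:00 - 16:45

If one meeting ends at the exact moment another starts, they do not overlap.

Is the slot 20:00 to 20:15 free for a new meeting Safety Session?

Yes — the slot is free

Onboarding Debrief: ends 09:45 at or before Safety Session starts 20:00 → clear.
Outreach Huddle: ends 09:45 at or before Safety Session starts 20:00 → clear.
Compliance Readout: ends 13:30 at or before Safety Session starts 20:00 → clear.
Budget Review: ends 14:30 at or before Safety Session starts 20:00 → clear.
Planning Huddle: ends 14:45 at or before Safety Session starts 20:00 → clear.
Kickoff Debrief: ends 16:45 at or before Safety Session starts 20:00 → clear.
Onboarding Review: ends 19:30 at or before Safety Session starts 20:00 → clear.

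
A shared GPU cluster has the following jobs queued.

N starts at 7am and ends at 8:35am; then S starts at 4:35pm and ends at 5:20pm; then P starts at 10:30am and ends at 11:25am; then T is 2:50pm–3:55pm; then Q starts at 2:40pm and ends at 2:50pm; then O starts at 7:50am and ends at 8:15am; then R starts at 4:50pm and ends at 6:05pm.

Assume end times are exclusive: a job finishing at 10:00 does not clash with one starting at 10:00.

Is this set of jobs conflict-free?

No

Check each pair: they overlap iff neither finishes before the other starts.
Sorted by start: N, O, P, Q, T, S, R.
O starts before N ends → N and O overlap.
That's a conflict, so the schedule is not conflict-free.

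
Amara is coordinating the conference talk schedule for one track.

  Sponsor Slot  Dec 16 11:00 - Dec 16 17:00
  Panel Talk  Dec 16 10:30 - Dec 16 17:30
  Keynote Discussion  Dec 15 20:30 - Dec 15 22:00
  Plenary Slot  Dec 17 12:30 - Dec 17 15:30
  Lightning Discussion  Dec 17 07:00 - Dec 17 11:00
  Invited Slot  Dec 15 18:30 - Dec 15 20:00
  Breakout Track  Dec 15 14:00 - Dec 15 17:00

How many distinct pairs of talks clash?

1

Two intervals overlap when each starts before the other ends.
Sorted by start: Breakout Track, Invited Slot, Keynote Discussion, Panel Talk, Sponsor Slot, Lightning Discussion, Plenary Slot.
Invited Slot starts after Breakout Track ends, so Breakout Track has no further overlaps.
Keynote Discussion starts after Invited Slot ends, so Invited Slot has no further overlaps.
Panel Talk starts after Keynote Discussion ends, so Keynote Discussion has no further overlaps.
Sponsor Slot starts before Panel Talk ends → Panel Talk and Sponsor Slot overlap.
Lightning Discussion starts after Panel Talk ends, so Panel Talk has no further overlaps.
Lightning Discussion starts after Sponsor Slot ends, so Sponsor Slot has no further overlaps.
Plenary Slot starts after Lightning Discussion ends.
Overlapping pairs: Panel Talk & Sponsor Slot — 1 in total.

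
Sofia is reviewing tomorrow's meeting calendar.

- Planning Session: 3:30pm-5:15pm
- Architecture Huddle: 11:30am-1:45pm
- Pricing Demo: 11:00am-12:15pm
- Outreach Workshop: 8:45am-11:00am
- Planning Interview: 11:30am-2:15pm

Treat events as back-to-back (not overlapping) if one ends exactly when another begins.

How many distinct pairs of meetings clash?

3

Check each pair: they overlap iff neither finishes before the other starts.
Sorted by start: Outreach Workshop, Pricing Demo, Planning Interview, Architecture Huddle, Planning Session.
Pricing Demo starts exactly when Outreach Workshop ends (back-to-back, no overlap), so Outreach Workshop has no further overlaps.
Planning Interview starts before Pricing Demo ends → Pricing Demo and Planning Interview overlap.
Architecture Huddle starts before Pricing Demo ends → Pricing Demo and Architecture Huddle overlap.
Planning Session starts after Pricing Demo ends.
Architecture Huddle starts before Planning Interview ends → Planning Interview and Architecture Huddle overlap.
Planning Session starts after Planning Interview ends.
Planning Session starts after Architecture Huddle ends.
Overlapping pairs: Architecture Huddle & Planning Interview, Architecture Huddle & Pricing Demo, Planning Interview & Pricing Demo — 3 in total.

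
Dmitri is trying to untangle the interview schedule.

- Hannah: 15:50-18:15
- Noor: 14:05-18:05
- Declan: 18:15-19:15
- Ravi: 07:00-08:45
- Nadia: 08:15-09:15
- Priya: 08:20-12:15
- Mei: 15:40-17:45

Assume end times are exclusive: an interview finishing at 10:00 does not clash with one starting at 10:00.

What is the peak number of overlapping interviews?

Walk through starts and ends in time order (an end at T is processed before a start at T):
07:00 start Ravi → 1
08:15 start Nadia → 2
08:20 start Priya → 3
08:45 end Ravi → 2
09:15 end Nadia → 1
12:15 end Priya → 0
14:05 start Noor → 1
15:40 start Mei → 2
15:50 start Hannah → 3
17:45 end Mei → 2
18:05 end Noor → 1
18:15 end Hannah → 0
18:15 start Declan → 1
19:15 end Declan → 0
Peak is 3, at 08:20 (Nadia, Priya, Ravi).

3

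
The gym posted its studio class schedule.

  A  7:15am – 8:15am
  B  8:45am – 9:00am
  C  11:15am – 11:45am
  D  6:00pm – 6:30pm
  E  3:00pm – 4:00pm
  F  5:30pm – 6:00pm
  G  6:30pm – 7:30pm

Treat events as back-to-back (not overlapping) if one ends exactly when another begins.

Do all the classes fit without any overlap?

Yes

Sorted by start: A, B, C, E, F, D, G.
B starts after A ends, so nothing later overlaps A either.
C starts after B ends, so nothing later overlaps B either.
E starts after C ends, so nothing later overlaps C either.
F starts after E ends, so nothing later overlaps E either.
D starts exactly when F ends (back-to-back, no overlap), so nothing later overlaps F either.
G starts exactly when D ends (back-to-back, no overlap).
Every pair is clear; the schedule has no overlaps.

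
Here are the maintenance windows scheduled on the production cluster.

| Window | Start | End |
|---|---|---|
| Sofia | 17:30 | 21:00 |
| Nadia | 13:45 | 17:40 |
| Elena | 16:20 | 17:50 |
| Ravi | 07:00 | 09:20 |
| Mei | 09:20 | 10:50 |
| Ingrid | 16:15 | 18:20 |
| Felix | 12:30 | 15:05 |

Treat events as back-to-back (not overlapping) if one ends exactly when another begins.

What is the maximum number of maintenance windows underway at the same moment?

Sweep the timeline, counting +1 at each start and −1 at each end (ends before starts at a tie):
07:00 start Ravi → 1
09:20 end Ravi → 0
09:20 start Mei → 1
10:50 end Mei → 0
12:30 start Felix → 1
13:45 start Nadia → 2
15:05 end Felix → 1
16:15 start Ingrid → 2
16:20 start Elena → 3
17:30 start Sofia → 4
17:40 end Nadia → 3
17:50 end Elena → 2
18:20 end Ingrid → 1
21:00 end Sofia → 0
Peak is 4, at 17:30 (Elena, Ingrid, Nadia, Sofia).

4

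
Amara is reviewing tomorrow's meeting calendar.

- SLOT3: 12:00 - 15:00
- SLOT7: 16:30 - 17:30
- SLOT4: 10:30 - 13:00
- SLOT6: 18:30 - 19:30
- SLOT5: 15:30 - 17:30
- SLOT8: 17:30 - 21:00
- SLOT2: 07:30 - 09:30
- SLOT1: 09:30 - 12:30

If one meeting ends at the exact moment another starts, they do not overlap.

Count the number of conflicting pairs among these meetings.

Sorted by start: SLOT2, SLOT1, SLOT4, SLOT3, SLOT5, SLOT7, SLOT8, SLOT6.
SLOT1 starts exactly when SLOT2 ends (back-to-back, no overlap) — done with SLOT2.
SLOT4 starts before SLOT1 ends → SLOT1 and SLOT4 overlap.
SLOT3 starts before SLOT1 ends → SLOT1 and SLOT3 overlap.
SLOT5 starts after SLOT1 ends — done with SLOT1.
SLOT3 starts before SLOT4 ends → SLOT4 and SLOT3 overlap.
SLOT5 starts after SLOT4 ends — done with SLOT4.
SLOT5 starts after SLOT3 ends — done with SLOT3.
SLOT7 starts before SLOT5 ends → SLOT5 and SLOT7 overlap.
SLOT8 starts exactly when SLOT5 ends (back-to-back, no overlap) — done with SLOT5.
SLOT8 starts exactly when SLOT7 ends (back-to-back, no overlap) — done with SLOT7.
SLOT6 starts before SLOT8 ends → SLOT8 and SLOT6 overlap.
Overlapping pairs: SLOT1 & SLOT3, SLOT1 & SLOT4, SLOT3 & SLOT4, SLOT5 & SLOT7, SLOT6 & SLOT8 — 5 in total.

5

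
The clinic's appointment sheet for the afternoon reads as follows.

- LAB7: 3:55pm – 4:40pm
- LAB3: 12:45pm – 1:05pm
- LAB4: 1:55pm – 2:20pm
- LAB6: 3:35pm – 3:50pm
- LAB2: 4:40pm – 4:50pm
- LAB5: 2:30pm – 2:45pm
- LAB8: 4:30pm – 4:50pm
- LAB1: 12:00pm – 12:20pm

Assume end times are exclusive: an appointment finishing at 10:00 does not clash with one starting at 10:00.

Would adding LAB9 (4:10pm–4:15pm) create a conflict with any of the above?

Yes — it overlaps LAB7

LAB1: ends 12:20pm at or before LAB9 starts 4:10pm → clear.
LAB3: ends 1:05pm at or before LAB9 starts 4:10pm → clear.
LAB4: ends 2:20pm at or before LAB9 starts 4:10pm → clear.
LAB5: ends 2:45pm at or before LAB9 starts 4:10pm → clear.
LAB6: ends 3:50pm at or before LAB9 starts 4:10pm → clear.
LAB7: starts 3:55pm before LAB9 ends 4:15pm, and ends 4:40pm after LAB9 starts 4:10pm → overlap.
LAB8: starts 4:30pm at or after LAB9 ends 4:15pm → clear.
LAB2: starts 4:40pm at or after LAB9 ends 4:15pm → clear.
LAB9 overlaps LAB7.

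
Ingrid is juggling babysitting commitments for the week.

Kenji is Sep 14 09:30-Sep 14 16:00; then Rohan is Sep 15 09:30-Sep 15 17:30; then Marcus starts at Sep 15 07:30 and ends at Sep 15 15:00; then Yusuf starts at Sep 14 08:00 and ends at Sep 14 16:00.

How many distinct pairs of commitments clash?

2

Sorted by start: Yusuf, Kenji, Marcus, Rohan.
Kenji starts before Yusuf ends → Yusuf and Kenji overlap.
Marcus starts after Yusuf ends — done with Yusuf.
Marcus starts after Kenji ends — done with Kenji.
Rohan starts before Marcus ends → Marcus and Rohan overlap.
Overlapping pairs: Kenji & Yusuf, Marcus & Rohan — 2 in total.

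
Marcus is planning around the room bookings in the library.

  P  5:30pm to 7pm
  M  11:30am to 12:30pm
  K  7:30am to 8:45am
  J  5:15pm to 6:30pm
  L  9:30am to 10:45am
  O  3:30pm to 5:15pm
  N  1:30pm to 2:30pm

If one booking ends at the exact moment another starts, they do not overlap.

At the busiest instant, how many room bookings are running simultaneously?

2

Sort all start/end points and keep a running count:
7:30am start K → 1
8:45am end K → 0
9:30am start L → 1
10:45am end L → 0
11:30am start M → 1
12:30pm end M → 0
1:30pm start N → 1
2:30pm end N → 0
3:30pm start O → 1
5:15pm end O → 0
5:15pm start J → 1
5:30pm start P → 2
6:30pm end J → 1
7pm end P → 0
Peak is 2, at 5:30pm (J, P).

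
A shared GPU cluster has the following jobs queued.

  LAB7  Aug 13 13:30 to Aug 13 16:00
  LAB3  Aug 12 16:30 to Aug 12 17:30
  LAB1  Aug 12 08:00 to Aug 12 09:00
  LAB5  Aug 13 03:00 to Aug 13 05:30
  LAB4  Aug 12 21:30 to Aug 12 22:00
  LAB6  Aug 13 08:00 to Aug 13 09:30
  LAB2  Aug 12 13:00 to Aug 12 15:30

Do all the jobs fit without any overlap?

Yes

Two intervals overlap when each starts before the other ends.
Sorted by start: LAB1, LAB2, LAB3, LAB4, LAB5, LAB6, LAB7.
LAB2 starts after LAB1 ends, so LAB1 has no further overlaps.
LAB3 starts after LAB2 ends, so LAB2 has no further overlaps.
LAB4 starts after LAB3 ends, so LAB3 has no further overlaps.
LAB5 starts after LAB4 ends, so LAB4 has no further overlaps.
LAB6 starts after LAB5 ends, so LAB5 has no further overlaps.
LAB7 starts after LAB6 ends.
Every pair is clear; the schedule has no overlaps.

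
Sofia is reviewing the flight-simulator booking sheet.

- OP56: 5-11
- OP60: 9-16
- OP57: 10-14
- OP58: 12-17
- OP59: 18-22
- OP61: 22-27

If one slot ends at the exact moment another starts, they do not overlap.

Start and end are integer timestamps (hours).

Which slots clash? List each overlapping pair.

Sorted by start: OP56, OP60, OP57, OP58, OP59, OP61.
OP60 starts before OP56 ends → OP56 and OP60 overlap.
OP57 starts before OP56 ends → OP56 and OP57 overlap.
OP58 starts after OP56 ends; OP56 is clear from here.
OP57 starts before OP60 ends → OP60 and OP57 overlap.
OP58 starts before OP60 ends → OP60 and OP58 overlap.
OP59 starts after OP60 ends; OP60 is clear from here.
OP58 starts before OP57 ends → OP57 and OP58 overlap.
OP59 starts after OP57 ends; OP57 is clear from here.
OP59 starts after OP58 ends; OP58 is clear from here.
OP61 starts exactly when OP59 ends (back-to-back, no overlap).

OP56 & OP57, OP56 & OP60, OP57 & OP58, OP57 & OP60, OP58 & OP60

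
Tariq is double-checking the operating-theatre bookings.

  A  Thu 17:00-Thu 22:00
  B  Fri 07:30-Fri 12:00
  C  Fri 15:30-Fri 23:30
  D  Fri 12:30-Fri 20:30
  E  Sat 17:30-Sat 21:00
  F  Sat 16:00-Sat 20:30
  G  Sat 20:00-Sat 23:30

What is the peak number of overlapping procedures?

Sweep the timeline, counting +1 at each start and −1 at each end (ends before starts at a tie):
Thu 17:00 start A → 1
Thu 22:00 end A → 0
Fri 07:30 start B → 1
Fri 12:00 end B → 0
Fri 12:30 start D → 1
Fri 15:30 start C → 2
Fri 20:30 end D → 1
Fri 23:30 end C → 0
Sat 16:00 start F → 1
Sat 17:30 start E → 2
Sat 20:00 start G → 3
Sat 20:30 end F → 2
Sat 21:00 end E → 1
Sat 23:30 end G → 0
Peak is 3, at Sat 20:00 (E, F, G).

3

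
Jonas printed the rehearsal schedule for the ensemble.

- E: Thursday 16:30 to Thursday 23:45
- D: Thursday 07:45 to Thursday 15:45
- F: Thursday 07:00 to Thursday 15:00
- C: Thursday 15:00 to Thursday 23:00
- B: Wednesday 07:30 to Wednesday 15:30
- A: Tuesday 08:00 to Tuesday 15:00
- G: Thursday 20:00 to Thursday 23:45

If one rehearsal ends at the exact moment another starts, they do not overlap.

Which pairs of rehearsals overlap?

C & D, C & E, C & G, D & F, E & G

Sorted by start: A, B, F, D, C, E, G.
B starts after A ends, so nothing later overlaps A either.
F starts after B ends, so nothing later overlaps B either.
D starts before F ends → F and D overlap.
C starts exactly when F ends (back-to-back, no overlap), so nothing later overlaps F either.
C starts before D ends → D and C overlap.
E starts after D ends, so nothing later overlaps D either.
E starts before C ends → C and E overlap.
G starts before C ends → C and G overlap.
G starts before E ends → E and G overlap.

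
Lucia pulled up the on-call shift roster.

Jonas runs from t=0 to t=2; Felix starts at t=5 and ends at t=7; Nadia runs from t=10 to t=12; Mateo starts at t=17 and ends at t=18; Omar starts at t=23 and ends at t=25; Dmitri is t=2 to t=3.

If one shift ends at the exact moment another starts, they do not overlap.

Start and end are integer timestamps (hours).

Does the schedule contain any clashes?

No

Sorted by start: Jonas, Dmitri, Felix, Nadia, Mateo, Omar.
Dmitri starts exactly when Jonas ends (back-to-back, no overlap); Jonas is clear from here.
Felix starts after Dmitri ends; Dmitri is clear from here.
Nadia starts after Felix ends; Felix is clear from here.
Mateo starts after Nadia ends; Nadia is clear from here.
Omar starts after Mateo ends.
Every pair is clear; the schedule has no overlaps.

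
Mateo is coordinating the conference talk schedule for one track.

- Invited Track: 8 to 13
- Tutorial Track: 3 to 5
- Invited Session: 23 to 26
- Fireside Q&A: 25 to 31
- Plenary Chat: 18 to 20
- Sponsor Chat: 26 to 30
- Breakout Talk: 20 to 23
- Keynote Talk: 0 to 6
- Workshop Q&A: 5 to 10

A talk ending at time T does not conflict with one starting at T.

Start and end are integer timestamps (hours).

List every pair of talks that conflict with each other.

Sorted by start: Keynote Talk, Tutorial Track, Workshop Q&A, Invited Track, Plenary Chat, Breakout Talk, Invited Session, Fireside Q&A, Sponsor Chat.
Tutorial Track starts before Keynote Talk ends → Keynote Talk and Tutorial Track overlap.
Workshop Q&A starts before Keynote Talk ends → Keynote Talk and Workshop Q&A overlap.
Invited Track starts after Keynote Talk ends, so nothing later overlaps Keynote Talk either.
Workshop Q&A starts exactly when Tutorial Track ends (back-to-back, no overlap), so nothing later overlaps Tutorial Track either.
Invited Track starts before Workshop Q&A ends → Workshop Q&A and Invited Track overlap.
Plenary Chat starts after Workshop Q&A ends, so nothing later overlaps Workshop Q&A either.
Plenary Chat starts after Invited Track ends, so nothing later overlaps Invited Track either.
Breakout Talk starts exactly when Plenary Chat ends (back-to-back, no overlap), so nothing later overlaps Plenary Chat either.
Invited Session starts exactly when Breakout Talk ends (back-to-back, no overlap), so nothing later overlaps Breakout Talk either.
Fireside Q&A starts before Invited Session ends → Invited Session and Fireside Q&A overlap.
Sponsor Chat starts exactly when Invited Session ends (back-to-back, no overlap).
Sponsor Chat starts before Fireside Q&A ends → Fireside Q&A and Sponsor Chat overlap.

Fireside Q&A & Invited Session, Fireside Q&A & Sponsor Chat, Invited Track & Workshop Q&A, Keynote Talk & Tutorial Track, Keynote Talk & Workshop Q&A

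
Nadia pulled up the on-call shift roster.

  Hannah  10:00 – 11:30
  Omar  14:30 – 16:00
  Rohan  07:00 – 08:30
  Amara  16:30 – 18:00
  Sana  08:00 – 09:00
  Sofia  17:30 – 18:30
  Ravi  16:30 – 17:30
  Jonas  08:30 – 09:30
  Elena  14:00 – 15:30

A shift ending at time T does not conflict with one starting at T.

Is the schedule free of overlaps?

Sorted by start: Rohan, Sana, Jonas, Hannah, Elena, Omar, Ravi, Amara, Sofia.
Sana starts before Rohan ends → Rohan and Sana overlap.
That's a conflict, so the schedule is not conflict-free.

No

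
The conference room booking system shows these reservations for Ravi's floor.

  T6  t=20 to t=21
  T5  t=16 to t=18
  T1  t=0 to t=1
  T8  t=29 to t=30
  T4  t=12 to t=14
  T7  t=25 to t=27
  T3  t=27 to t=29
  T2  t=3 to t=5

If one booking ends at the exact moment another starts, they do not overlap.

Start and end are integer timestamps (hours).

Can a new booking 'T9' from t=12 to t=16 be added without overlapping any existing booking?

No — it overlaps T4

T1: ends t=1 at or before T9 starts t=12 → clear.
T2: ends t=5 at or before T9 starts t=12 → clear.
T4: starts t=12 before T9 ends t=16, and ends t=14 after T9 starts t=12 → overlap.
T5: starts t=16 at or after T9 ends t=16 → clear.
T6: starts t=20 at or after T9 ends t=16 → clear.
T7: starts t=25 at or after T9 ends t=16 → clear.
T3: starts t=27 at or after T9 ends t=16 → clear.
T8: starts t=29 at or after T9 ends t=16 → clear.
T9 overlaps T4.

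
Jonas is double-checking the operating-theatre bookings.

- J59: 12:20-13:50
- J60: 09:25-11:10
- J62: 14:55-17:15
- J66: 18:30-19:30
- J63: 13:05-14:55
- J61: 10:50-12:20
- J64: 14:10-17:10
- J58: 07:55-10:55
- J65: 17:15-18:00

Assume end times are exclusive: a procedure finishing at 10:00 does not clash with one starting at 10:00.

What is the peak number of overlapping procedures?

3

Sweep the timeline, counting +1 at each start and −1 at each end (ends before starts at a tie):
07:55 start J58 → 1
09:25 start J60 → 2
10:50 start J61 → 3
10:55 end J58 → 2
11:10 end J60 → 1
12:20 end J61 → 0
12:20 start J59 → 1
13:05 start J63 → 2
13:50 end J59 → 1
14:10 start J64 → 2
14:55 end J63 → 1
14:55 start J62 → 2
17:10 end J64 → 1
17:15 end J62 → 0
17:15 start J65 → 1
18:00 end J65 → 0
18:30 start J66 → 1
19:30 end J66 → 0
Peak is 3, at 10:50 (J58, J60, J61).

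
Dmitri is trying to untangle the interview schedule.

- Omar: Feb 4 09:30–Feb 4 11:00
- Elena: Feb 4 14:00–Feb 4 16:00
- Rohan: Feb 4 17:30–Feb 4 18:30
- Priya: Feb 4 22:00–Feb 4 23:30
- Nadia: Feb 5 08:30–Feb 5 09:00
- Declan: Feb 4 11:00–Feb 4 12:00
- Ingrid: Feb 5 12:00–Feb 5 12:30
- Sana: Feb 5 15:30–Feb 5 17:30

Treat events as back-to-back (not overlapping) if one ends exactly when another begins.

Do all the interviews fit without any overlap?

Yes

Sorted by start: Omar, Declan, Elena, Rohan, Priya, Nadia, Ingrid, Sana.
Declan starts exactly when Omar ends (back-to-back, no overlap); Omar is clear from here.
Elena starts after Declan ends; Declan is clear from here.
Rohan starts after Elena ends; Elena is clear from here.
Priya starts after Rohan ends; Rohan is clear from here.
Nadia starts after Priya ends; Priya is clear from here.
Ingrid starts after Nadia ends; Nadia is clear from here.
Sana starts after Ingrid ends.
Every pair is clear; the schedule has no overlaps.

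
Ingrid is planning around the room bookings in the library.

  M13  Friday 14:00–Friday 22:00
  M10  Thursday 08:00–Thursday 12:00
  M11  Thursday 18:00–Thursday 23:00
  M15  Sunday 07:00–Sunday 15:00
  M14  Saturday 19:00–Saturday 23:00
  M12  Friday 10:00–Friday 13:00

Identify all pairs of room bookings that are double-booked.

no overlapping pairs

Sorted by start: M10, M11, M12, M13, M14, M15.
M11 starts after M10 ends — done with M10.
M12 starts after M11 ends — done with M11.
M13 starts after M12 ends — done with M12.
M14 starts after M13 ends — done with M13.
M15 starts after M14 ends.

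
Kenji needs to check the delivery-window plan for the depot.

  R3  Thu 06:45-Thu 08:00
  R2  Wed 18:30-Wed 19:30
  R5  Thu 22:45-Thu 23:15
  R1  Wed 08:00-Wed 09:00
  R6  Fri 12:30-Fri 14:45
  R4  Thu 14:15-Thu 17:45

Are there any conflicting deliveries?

No

Two intervals overlap when each starts before the other ends.
Sorted by start: R1, R2, R3, R4, R5, R6.
R2 starts after R1 ends; R1 is clear from here.
R3 starts after R2 ends; R2 is clear from here.
R4 starts after R3 ends; R3 is clear from here.
R5 starts after R4 ends; R4 is clear from here.
R6 starts after R5 ends.
Every pair is clear; the schedule has no overlaps.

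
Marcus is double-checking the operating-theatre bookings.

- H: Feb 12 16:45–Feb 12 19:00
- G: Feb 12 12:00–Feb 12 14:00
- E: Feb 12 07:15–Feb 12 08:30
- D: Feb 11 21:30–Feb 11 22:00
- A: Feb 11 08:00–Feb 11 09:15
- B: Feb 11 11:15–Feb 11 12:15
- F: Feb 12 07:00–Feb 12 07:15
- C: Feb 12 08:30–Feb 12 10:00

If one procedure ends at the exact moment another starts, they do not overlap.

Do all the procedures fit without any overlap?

Two intervals overlap when each starts before the other ends.
Sorted by start: A, B, D, F, E, C, G, H.
B starts after A ends; A is clear from here.
D starts after B ends; B is clear from here.
F starts after D ends; D is clear from here.
E starts exactly when F ends (back-to-back, no overlap); F is clear from here.
C starts exactly when E ends (back-to-back, no overlap); E is clear from here.
G starts after C ends; C is clear from here.
H starts after G ends.
Every pair is clear; the schedule has no overlaps.

Yes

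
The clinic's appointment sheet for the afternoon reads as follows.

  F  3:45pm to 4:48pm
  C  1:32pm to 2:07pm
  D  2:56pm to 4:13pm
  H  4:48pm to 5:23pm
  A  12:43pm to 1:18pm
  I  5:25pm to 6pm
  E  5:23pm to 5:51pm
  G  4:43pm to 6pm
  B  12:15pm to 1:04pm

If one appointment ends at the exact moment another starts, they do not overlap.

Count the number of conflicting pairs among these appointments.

7

Sorted by start: B, A, C, D, F, G, H, E, I.
A starts before B ends → B and A overlap.
C starts after B ends — done with B.
C starts after A ends — done with A.
D starts after C ends — done with C.
F starts before D ends → D and F overlap.
G starts after D ends — done with D.
G starts before F ends → F and G overlap.
H starts exactly when F ends (back-to-back, no overlap) — done with F.
H starts before G ends → G and H overlap.
E starts before G ends → G and E overlap.
I starts before G ends → G and I overlap.
E starts exactly when H ends (back-to-back, no overlap) — done with H.
I starts before E ends → E and I overlap.
Overlapping pairs: A & B, D & F, E & G, E & I, F & G, G & H, G & I — 7 in total.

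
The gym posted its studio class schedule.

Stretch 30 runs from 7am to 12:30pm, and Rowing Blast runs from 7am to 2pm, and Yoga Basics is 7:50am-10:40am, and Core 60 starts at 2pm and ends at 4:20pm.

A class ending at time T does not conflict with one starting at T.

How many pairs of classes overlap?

Sorted by start: Stretch 30, Rowing Blast, Yoga Basics, Core 60.
Rowing Blast starts before Stretch 30 ends → Stretch 30 and Rowing Blast overlap.
Yoga Basics starts before Stretch 30 ends → Stretch 30 and Yoga Basics overlap.
Core 60 starts after Stretch 30 ends.
Yoga Basics starts before Rowing Blast ends → Rowing Blast and Yoga Basics overlap.
Core 60 starts exactly when Rowing Blast ends (back-to-back, no overlap).
Core 60 starts after Yoga Basics ends.
Overlapping pairs: Rowing Blast & Stretch 30, Rowing Blast & Yoga Basics, Stretch 30 & Yoga Basics — 3 in total.

3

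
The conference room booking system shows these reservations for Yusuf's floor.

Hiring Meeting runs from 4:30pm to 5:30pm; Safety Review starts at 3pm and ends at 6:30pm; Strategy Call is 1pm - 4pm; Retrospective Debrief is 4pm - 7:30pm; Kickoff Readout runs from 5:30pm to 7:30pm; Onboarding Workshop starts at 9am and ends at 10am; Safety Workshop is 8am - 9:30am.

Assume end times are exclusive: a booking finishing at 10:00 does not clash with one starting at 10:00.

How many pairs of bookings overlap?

7

Check each pair: they overlap iff neither finishes before the other starts.
Sorted by start: Safety Workshop, Onboarding Workshop, Strategy Call, Safety Review, Retrospective Debrief, Hiring Meeting, Kickoff Readout.
Onboarding Workshop starts before Safety Workshop ends → Safety Workshop and Onboarding Workshop overlap.
Strategy Call starts after Safety Workshop ends — done with Safety Workshop.
Strategy Call starts after Onboarding Workshop ends — done with Onboarding Workshop.
Safety Review starts before Strategy Call ends → Strategy Call and Safety Review overlap.
Retrospective Debrief starts exactly when Strategy Call ends (back-to-back, no overlap) — done with Strategy Call.
Retrospective Debrief starts before Safety Review ends → Safety Review and Retrospective Debrief overlap.
Hiring Meeting starts before Safety Review ends → Safety Review and Hiring Meeting overlap.
Kickoff Readout starts before Safety Review ends → Safety Review and Kickoff Readout overlap.
Hiring Meeting starts before Retrospective Debrief ends → Retrospective Debrief and Hiring Meeting overlap.
Kickoff Readout starts before Retrospective Debrief ends → Retrospective Debrief and Kickoff Readout overlap.
Kickoff Readout starts exactly when Hiring Meeting ends (back-to-back, no overlap).
Overlapping pairs: Hiring Meeting & Retrospective Debrief, Hiring Meeting & Safety Review, Kickoff Readout & Retrospective Debrief, Kickoff Readout & Safety Review, Onboarding Workshop & Safety Workshop, Retrospective Debrief & Safety Review, Safety Review & Strategy Call — 7 in total.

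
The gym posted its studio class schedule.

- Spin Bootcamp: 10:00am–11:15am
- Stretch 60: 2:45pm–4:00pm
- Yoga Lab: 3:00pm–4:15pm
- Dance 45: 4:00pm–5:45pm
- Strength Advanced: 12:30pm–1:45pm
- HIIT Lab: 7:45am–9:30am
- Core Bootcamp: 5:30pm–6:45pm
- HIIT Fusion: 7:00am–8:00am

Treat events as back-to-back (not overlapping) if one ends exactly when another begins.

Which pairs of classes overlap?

Sorted by start: HIIT Fusion, HIIT Lab, Spin Bootcamp, Strength Advanced, Stretch 60, Yoga Lab, Dance 45, Core Bootcamp.
HIIT Lab starts before HIIT Fusion ends → HIIT Fusion and HIIT Lab overlap.
Spin Bootcamp starts after HIIT Fusion ends — done with HIIT Fusion.
Spin Bootcamp starts after HIIT Lab ends — done with HIIT Lab.
Strength Advanced starts after Spin Bootcamp ends — done with Spin Bootcamp.
Stretch 60 starts after Strength Advanced ends — done with Strength Advanced.
Yoga Lab starts before Stretch 60 ends → Stretch 60 and Yoga Lab overlap.
Dance 45 starts exactly when Stretch 60 ends (back-to-back, no overlap) — done with Stretch 60.
Dance 45 starts before Yoga Lab ends → Yoga Lab and Dance 45 overlap.
Core Bootcamp starts after Yoga Lab ends.
Core Bootcamp starts before Dance 45 ends → Dance 45 and Core Bootcamp overlap.

Core Bootcamp & Dance 45, Dance 45 & Yoga Lab, HIIT Fusion & HIIT Lab, Stretch 60 & Yoga Lab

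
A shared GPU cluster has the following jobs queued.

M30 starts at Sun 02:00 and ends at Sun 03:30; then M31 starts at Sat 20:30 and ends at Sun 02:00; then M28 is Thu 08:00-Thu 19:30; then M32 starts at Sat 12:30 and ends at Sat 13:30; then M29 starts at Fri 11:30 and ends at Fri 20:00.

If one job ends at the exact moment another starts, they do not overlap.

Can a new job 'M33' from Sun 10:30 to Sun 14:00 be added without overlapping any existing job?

Yes — the slot is free

M28: ends Thu 19:30 at or before M33 starts Sun 10:30 → clear.
M29: ends Fri 20:00 at or before M33 starts Sun 10:30 → clear.
M32: ends Sat 13:30 at or before M33 starts Sun 10:30 → clear.
M31: ends Sun 02:00 at or before M33 starts Sun 10:30 → clear.
M30: ends Sun 03:30 at or before M33 starts Sun 10:30 → clear.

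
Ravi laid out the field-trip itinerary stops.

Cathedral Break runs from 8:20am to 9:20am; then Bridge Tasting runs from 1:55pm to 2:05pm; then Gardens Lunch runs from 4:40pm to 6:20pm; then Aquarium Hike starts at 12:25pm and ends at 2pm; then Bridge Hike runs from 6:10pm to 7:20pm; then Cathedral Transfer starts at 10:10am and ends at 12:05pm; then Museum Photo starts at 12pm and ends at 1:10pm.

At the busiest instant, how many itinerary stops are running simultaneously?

Sweep the timeline, counting +1 at each start and −1 at each end (ends before starts at a tie):
8:20am start Cathedral Break → 1
9:20am end Cathedral Break → 0
10:10am start Cathedral Transfer → 1
12pm start Museum Photo → 2
12:05pm end Cathedral Transfer → 1
12:25pm start Aquarium Hike → 2
1:10pm end Museum Photo → 1
1:55pm start Bridge Tasting → 2
2pm end Aquarium Hike → 1
2:05pm end Bridge Tasting → 0
4:40pm start Gardens Lunch → 1
6:10pm start Bridge Hike → 2
6:20pm end Gardens Lunch → 1
7:20pm end Bridge Hike → 0
Peak is 2, at 12pm (Cathedral Transfer, Museum Photo).

2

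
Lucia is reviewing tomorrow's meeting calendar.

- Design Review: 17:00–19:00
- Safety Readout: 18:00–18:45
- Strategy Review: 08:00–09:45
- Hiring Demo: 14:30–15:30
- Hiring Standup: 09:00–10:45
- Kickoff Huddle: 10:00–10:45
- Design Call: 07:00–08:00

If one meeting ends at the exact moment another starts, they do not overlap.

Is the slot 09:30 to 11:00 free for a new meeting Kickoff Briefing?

Design Call: ends 08:00 at or before Kickoff Briefing starts 09:30 → clear.
Strategy Review: starts 08:00 before Kickoff Briefing ends 11:00, and ends 09:45 after Kickoff Briefing starts 09:30 → overlap.
Hiring Standup: starts 09:00 before Kickoff Briefing ends 11:00, and ends 10:45 after Kickoff Briefing starts 09:30 → overlap.
Kickoff Huddle: starts 10:00 before Kickoff Briefing ends 11:00, and ends 10:45 after Kickoff Briefing starts 09:30 → overlap.
Hiring Demo: starts 14:30 at or after Kickoff Briefing ends 11:00 → clear.
Design Review: starts 17:00 at or after Kickoff Briefing ends 11:00 → clear.
Safety Readout: starts 18:00 at or after Kickoff Briefing ends 11:00 → clear.
Kickoff Briefing overlaps Kickoff Huddle, Hiring Standup, Strategy Review.

No — it overlaps Hiring Standup, Kickoff Huddle, Strategy Review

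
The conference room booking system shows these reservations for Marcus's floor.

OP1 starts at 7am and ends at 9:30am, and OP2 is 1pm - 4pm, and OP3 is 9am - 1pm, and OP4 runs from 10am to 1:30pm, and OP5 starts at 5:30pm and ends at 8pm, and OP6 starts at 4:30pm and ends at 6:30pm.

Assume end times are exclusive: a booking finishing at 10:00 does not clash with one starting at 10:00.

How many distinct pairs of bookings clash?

Check each pair: they overlap iff neither finishes before the other starts.
Sorted by start: OP1, OP3, OP4, OP2, OP6, OP5.
OP3 starts before OP1 ends → OP1 and OP3 overlap.
OP4 starts after OP1 ends, so OP1 has no further overlaps.
OP4 starts before OP3 ends → OP3 and OP4 overlap.
OP2 starts exactly when OP3 ends (back-to-back, no overlap), so OP3 has no further overlaps.
OP2 starts before OP4 ends → OP4 and OP2 overlap.
OP6 starts after OP4 ends, so OP4 has no further overlaps.
OP6 starts after OP2 ends, so OP2 has no further overlaps.
OP5 starts before OP6 ends → OP6 and OP5 overlap.
Overlapping pairs: OP1 & OP3, OP2 & OP4, OP3 & OP4, OP5 & OP6 — 4 in total.

4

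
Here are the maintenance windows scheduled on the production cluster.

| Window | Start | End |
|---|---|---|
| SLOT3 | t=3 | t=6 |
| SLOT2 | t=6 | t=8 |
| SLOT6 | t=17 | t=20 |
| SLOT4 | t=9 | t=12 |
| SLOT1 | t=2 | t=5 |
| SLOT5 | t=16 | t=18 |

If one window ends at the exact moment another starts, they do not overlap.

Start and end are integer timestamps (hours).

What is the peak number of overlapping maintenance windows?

Sweep the timeline, counting +1 at each start and −1 at each end (ends before starts at a tie):
t=2 start SLOT1 → 1
t=3 start SLOT3 → 2
t=5 end SLOT1 → 1
t=6 end SLOT3 → 0
t=6 start SLOT2 → 1
t=8 end SLOT2 → 0
t=9 start SLOT4 → 1
t=12 end SLOT4 → 0
t=16 start SLOT5 → 1
t=17 start SLOT6 → 2
t=18 end SLOT5 → 1
t=20 end SLOT6 → 0
Peak is 2, at t=3 (SLOT1, SLOT3).

2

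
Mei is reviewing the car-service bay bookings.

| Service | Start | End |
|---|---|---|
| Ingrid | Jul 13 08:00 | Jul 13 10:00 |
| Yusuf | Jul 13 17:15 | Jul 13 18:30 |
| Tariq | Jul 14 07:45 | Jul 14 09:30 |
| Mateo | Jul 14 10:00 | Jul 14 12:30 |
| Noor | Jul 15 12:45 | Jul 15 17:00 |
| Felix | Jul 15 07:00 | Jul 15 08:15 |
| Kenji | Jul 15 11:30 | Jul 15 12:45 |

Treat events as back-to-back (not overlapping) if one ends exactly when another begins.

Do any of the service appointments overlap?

Two intervals overlap when each starts before the other ends.
Sorted by start: Ingrid, Yusuf, Tariq, Mateo, Felix, Kenji, Noor.
Yusuf starts after Ingrid ends — done with Ingrid.
Tariq starts after Yusuf ends — done with Yusuf.
Mateo starts after Tariq ends — done with Tariq.
Felix starts after Mateo ends — done with Mateo.
Kenji starts after Felix ends — done with Felix.
Noor starts exactly when Kenji ends (back-to-back, no overlap).
Every pair is clear; the schedule has no overlaps.

No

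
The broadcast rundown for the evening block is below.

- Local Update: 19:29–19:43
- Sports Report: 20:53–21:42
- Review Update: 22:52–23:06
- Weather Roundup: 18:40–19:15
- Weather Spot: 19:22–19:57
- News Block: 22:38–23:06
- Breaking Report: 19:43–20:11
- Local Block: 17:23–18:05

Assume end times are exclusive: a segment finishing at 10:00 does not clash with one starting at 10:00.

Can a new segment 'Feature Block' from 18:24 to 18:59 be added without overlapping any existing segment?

Local Block: ends 18:05 at or before Feature Block starts 18:24 → clear.
Weather Roundup: starts 18:40 before Feature Block ends 18:59, and ends 19:15 after Feature Block starts 18:24 → overlap.
Weather Spot: starts 19:22 at or after Feature Block ends 18:59 → clear.
Local Update: starts 19:29 at or after Feature Block ends 18:59 → clear.
Breaking Report: starts 19:43 at or after Feature Block ends 18:59 → clear.
Sports Report: starts 20:53 at or after Feature Block ends 18:59 → clear.
News Block: starts 22:38 at or after Feature Block ends 18:59 → clear.
Review Update: starts 22:52 at or after Feature Block ends 18:59 → clear.
Feature Block overlaps Weather Roundup.

No — it overlaps Weather Roundup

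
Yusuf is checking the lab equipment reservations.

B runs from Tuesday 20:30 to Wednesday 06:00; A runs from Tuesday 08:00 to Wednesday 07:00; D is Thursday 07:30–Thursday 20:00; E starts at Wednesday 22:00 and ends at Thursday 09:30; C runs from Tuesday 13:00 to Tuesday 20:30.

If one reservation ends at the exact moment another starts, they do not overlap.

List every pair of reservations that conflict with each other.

Sorted by start: A, C, B, E, D.
C starts before A ends → A and C overlap.
B starts before A ends → A and B overlap.
E starts after A ends, so nothing later overlaps A either.
B starts exactly when C ends (back-to-back, no overlap), so nothing later overlaps C either.
E starts after B ends, so nothing later overlaps B either.
D starts before E ends → E and D overlap.

A & B, A & C, D & E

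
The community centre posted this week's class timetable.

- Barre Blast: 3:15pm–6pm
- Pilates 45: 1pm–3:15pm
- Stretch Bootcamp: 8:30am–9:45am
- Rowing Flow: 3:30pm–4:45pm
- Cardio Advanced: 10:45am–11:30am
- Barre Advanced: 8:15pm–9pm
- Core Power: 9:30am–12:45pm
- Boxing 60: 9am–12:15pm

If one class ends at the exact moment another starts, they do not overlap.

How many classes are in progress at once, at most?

Walk through starts and ends in time order (an end at T is processed before a start at T):
8:30am start Stretch Bootcamp → 1
9am start Boxing 60 → 2
9:30am start Core Power → 3
9:45am end Stretch Bootcamp → 2
10:45am start Cardio Advanced → 3
11:30am end Cardio Advanced → 2
12:15pm end Boxing 60 → 1
12:45pm end Core Power → 0
1pm start Pilates 45 → 1
3:15pm end Pilates 45 → 0
3:15pm start Barre Blast → 1
3:30pm start Rowing Flow → 2
4:45pm end Rowing Flow → 1
6pm end Barre Blast → 0
8:15pm start Barre Advanced → 1
9pm end Barre Advanced → 0
Peak is 3, at 9:30am (Boxing 60, Core Power, Stretch Bootcamp).

3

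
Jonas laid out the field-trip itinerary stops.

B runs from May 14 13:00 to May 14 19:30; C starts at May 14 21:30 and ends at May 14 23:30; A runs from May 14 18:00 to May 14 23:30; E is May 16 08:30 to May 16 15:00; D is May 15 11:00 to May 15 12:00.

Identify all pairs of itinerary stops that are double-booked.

Sorted by start: B, A, C, D, E.
A starts before B ends → B and A overlap.
C starts after B ends, so B has no further overlaps.
C starts before A ends → A and C overlap.
D starts after A ends, so A has no further overlaps.
D starts after C ends, so C has no further overlaps.
E starts after D ends.

A & B, A & C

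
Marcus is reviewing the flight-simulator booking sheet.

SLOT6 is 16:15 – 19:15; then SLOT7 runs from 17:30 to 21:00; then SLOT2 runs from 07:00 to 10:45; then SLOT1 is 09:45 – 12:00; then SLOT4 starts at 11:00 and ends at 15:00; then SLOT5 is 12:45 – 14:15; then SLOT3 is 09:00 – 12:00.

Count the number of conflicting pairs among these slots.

Sorted by start: SLOT2, SLOT3, SLOT1, SLOT4, SLOT5, SLOT6, SLOT7.
SLOT3 starts before SLOT2 ends → SLOT2 and SLOT3 overlap.
SLOT1 starts before SLOT2 ends → SLOT2 and SLOT1 overlap.
SLOT4 starts after SLOT2 ends; SLOT2 is clear from here.
SLOT1 starts before SLOT3 ends → SLOT3 and SLOT1 overlap.
SLOT4 starts before SLOT3 ends → SLOT3 and SLOT4 overlap.
SLOT5 starts after SLOT3 ends; SLOT3 is clear from here.
SLOT4 starts before SLOT1 ends → SLOT1 and SLOT4 overlap.
SLOT5 starts after SLOT1 ends; SLOT1 is clear from here.
SLOT5 starts before SLOT4 ends → SLOT4 and SLOT5 overlap.
SLOT6 starts after SLOT4 ends; SLOT4 is clear from here.
SLOT6 starts after SLOT5 ends; SLOT5 is clear from here.
SLOT7 starts before SLOT6 ends → SLOT6 and SLOT7 overlap.
Overlapping pairs: SLOT1 & SLOT2, SLOT1 & SLOT3, SLOT1 & SLOT4, SLOT2 & SLOT3, SLOT3 & SLOT4, SLOT4 & SLOT5, SLOT6 & SLOT7 — 7 in total.

7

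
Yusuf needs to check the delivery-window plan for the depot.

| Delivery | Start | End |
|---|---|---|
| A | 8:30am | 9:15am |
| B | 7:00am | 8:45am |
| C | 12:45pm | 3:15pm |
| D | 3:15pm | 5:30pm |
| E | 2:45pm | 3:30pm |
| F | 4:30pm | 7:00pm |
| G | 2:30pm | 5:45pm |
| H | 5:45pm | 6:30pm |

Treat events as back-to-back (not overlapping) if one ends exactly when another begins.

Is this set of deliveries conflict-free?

Sorted by start: B, A, C, G, E, D, F, H.
A starts before B ends → B and A overlap.
That's a conflict, so the schedule is not conflict-free.

No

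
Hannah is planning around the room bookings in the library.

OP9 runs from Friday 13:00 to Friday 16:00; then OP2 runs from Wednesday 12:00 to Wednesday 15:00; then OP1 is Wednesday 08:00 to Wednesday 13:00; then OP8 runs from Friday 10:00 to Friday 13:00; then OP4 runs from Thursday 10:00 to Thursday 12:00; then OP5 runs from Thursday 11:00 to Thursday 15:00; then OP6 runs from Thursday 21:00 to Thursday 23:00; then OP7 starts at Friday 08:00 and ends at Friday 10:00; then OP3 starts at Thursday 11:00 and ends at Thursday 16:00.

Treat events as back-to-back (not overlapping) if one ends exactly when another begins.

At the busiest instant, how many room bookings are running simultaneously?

3

Sort all start/end points and keep a running count:
Wednesday 08:00 start OP1 → 1
Wednesday 12:00 start OP2 → 2
Wednesday 13:00 end OP1 → 1
Wednesday 15:00 end OP2 → 0
Thursday 10:00 start OP4 → 1
Thursday 11:00 start OP3 → 2
Thursday 11:00 start OP5 → 3
Thursday 12:00 end OP4 → 2
Thursday 15:00 end OP5 → 1
Thursday 16:00 end OP3 → 0
Thursday 21:00 start OP6 → 1
Thursday 23:00 end OP6 → 0
Friday 08:00 start OP7 → 1
Friday 10:00 end OP7 → 0
Friday 10:00 start OP8 → 1
Friday 13:00 end OP8 → 0
Friday 13:00 start OP9 → 1
Friday 16:00 end OP9 → 0
Peak is 3, at Thursday 11:00 (OP3, OP4, OP5).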